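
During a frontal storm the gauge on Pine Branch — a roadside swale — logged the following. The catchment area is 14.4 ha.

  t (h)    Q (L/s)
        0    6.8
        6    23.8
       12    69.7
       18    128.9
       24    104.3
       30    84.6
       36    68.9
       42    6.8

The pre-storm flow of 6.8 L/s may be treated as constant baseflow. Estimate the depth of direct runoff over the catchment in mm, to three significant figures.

Direct runoff: 0.0, 17.0, 62.9, 122.1, 97.5, 77.8, 62.1, 0.0 L/s; ΣQ_DR = 439.4 L/s.
V = ΣQ_DR · Δt = 439.4 × 21600 s = 9.491 × 10^6 L.
Over A = 14.4 ha, depth = V / A = 65.9 mm.

d ≈ 65.9 mm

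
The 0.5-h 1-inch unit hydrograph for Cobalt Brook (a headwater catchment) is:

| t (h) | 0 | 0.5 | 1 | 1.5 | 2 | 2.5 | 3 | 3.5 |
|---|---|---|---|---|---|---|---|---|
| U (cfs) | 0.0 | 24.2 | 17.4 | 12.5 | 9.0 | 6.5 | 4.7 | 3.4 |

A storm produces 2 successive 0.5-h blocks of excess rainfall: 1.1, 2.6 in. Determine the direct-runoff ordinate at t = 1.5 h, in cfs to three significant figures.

Q ≈ 59.0 cfs

By discrete convolution, Q_j = Σ (P_i / 1 in) · U_{j−i}.
At t = 1.5 h (j=3): Q = (1.1/1)·12.5 + (2.6/1)·17.4 = 59.0 cfs.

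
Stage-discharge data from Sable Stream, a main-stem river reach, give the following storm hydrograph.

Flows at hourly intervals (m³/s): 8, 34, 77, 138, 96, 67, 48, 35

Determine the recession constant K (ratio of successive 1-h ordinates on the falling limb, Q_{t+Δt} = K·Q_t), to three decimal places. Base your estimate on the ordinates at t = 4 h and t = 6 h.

K ≈ 0.707

Using the recession-limb readings at t = 4 h and t = 6 h: Q falls from 96 to 48 m³/s over 2 intervals.
K = (Q₂/Q₁)^(1/2) = (48/96)^(1/2) = 0.707.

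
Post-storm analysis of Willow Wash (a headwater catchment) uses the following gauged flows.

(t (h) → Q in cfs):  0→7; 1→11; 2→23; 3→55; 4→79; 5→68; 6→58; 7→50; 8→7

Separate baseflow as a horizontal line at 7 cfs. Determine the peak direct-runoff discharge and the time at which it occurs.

Q_p = 72.0 cfs at t = 4 h

Subtracting baseflow gives direct-runoff ordinates: 0.0, 4.0, 16.0, 48.0, 72.0, 61.0, 51.0, 43.0, 0.0 cfs.
The maximum is 72.0 cfs, occurring at the reading for t = 4 h.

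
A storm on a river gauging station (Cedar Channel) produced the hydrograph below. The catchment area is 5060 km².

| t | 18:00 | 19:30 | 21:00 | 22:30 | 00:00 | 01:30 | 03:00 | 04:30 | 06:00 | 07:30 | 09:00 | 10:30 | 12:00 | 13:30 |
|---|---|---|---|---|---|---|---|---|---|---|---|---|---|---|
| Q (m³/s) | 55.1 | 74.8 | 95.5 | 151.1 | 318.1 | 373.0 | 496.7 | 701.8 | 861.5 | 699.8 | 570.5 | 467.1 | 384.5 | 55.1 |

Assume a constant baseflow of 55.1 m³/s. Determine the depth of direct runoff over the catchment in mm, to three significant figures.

Direct runoff: 0.0, 19.7, 40.4, 96.0, 263.0, 317.9, 441.6, 646.7, 806.4, 644.7, 515.4, 412.0, 329.4, 0.0 m³/s; ΣQ_DR = 4533 m³/s.
V = ΣQ_DR · Δt = 4533 × 5400 s = 2.448 × 10^7 m³.
Over A = 5060 km², depth = V / A = 4.84 mm.

d ≈ 4.84 mm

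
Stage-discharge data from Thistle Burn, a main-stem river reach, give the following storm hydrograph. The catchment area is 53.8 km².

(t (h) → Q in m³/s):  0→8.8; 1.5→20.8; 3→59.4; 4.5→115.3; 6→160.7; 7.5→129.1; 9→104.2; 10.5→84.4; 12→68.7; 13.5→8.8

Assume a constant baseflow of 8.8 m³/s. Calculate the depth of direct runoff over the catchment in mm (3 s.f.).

Direct runoff: 0.0, 12.0, 50.6, 106.5, 151.9, 120.3, 95.4, 75.6, 59.9, 0.0 m³/s; ΣQ_DR = 672.2 m³/s.
V = ΣQ_DR · Δt = 672.2 × 5400 s = 3.630 × 10^6 m³.
Over A = 53.8 km², depth = V / A = 67.5 mm.

d ≈ 67.5 mm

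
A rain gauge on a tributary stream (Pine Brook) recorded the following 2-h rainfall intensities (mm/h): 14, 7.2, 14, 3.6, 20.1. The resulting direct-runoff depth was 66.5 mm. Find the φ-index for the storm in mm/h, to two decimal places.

Only the 4 blocks with intensity above φ contribute runoff: 14, 7.2, 14, 20.1 mm/h.
Σ(I−φ)·Δt = d  ⇒  (14+7.2+14+20.1 − 4φ)·2 = 66.5
φ = (55.30 − 66.5/2) / 4 = 5.51 mm/h.

φ ≈ 5.51 mm/h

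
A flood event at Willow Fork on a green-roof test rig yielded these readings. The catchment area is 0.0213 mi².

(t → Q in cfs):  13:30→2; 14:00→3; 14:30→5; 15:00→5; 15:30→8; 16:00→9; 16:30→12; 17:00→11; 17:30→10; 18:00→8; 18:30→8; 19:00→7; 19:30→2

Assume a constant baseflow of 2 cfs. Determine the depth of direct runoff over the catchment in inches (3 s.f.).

Direct runoff: 0.0, 1.0, 3.0, 3.0, 6.0, 7.0, 10.0, 9.0, 8.0, 6.0, 6.0, 5.0, 0.0 cfs; ΣQ_DR = 64.00 cfs.
V = ΣQ_DR · Δt = 64.00 × 1800 s = 1.152 × 10^5 ft³.
Over A = 0.0213 mi², depth = V / A = 2.33 in.

d ≈ 2.33 in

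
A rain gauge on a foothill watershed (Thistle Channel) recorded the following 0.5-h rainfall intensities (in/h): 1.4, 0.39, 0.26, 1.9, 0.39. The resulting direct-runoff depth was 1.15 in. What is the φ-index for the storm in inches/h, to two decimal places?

Only the 2 blocks with intensity above φ contribute runoff: 1.4, 1.9 in/h.
Σ(I−φ)·Δt = d  ⇒  (1.4+1.9 − 2φ)·0.5 = 1.15
φ = (3.300 − 1.15/0.5) / 2 = 0.50 in/h.

φ ≈ 0.50 in/h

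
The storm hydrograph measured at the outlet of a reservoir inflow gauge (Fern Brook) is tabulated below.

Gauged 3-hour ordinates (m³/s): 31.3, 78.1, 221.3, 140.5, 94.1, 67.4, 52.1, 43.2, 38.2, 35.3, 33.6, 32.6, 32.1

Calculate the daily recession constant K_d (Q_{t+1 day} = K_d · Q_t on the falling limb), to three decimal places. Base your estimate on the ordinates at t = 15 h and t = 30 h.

K_d ≈ 0.328

Between t = 15 h and t = 30 h the flow falls from 67.4 to 33.6 m³/s over 5×3 h = 15 h.
Per-interval ratio K = (33.6/67.4)^(1/5) = 0.8700; K_d = K^(24/3) = 0.328.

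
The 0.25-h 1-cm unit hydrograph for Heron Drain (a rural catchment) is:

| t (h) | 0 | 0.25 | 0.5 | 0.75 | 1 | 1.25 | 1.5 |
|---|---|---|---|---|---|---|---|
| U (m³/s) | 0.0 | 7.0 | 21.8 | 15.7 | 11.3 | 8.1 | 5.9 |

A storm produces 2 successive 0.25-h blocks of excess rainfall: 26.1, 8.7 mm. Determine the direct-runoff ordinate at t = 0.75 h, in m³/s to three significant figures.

By discrete convolution, Q_j = Σ (P_i / 10 mm) · U_{j−i}.
At t = 0.75 h (j=3): Q = (26.1/10)·15.7 + (8.7/10)·21.8 = 59.9 m³/s.

Q ≈ 59.9 m³/s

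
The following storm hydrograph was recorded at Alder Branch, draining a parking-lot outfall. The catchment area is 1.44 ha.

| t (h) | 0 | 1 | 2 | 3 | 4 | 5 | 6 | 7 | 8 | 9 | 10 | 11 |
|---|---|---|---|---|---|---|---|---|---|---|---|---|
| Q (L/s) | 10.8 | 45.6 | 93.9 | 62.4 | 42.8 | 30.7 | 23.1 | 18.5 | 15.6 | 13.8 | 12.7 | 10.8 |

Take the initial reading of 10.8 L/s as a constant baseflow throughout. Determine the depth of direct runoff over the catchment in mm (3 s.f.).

Direct runoff: 0.0, 34.8, 83.1, 51.6, 32.0, 19.9, 12.3, 7.7, 4.8, 3.0, 1.9, 0.0 L/s; ΣQ_DR = 251.1 L/s.
V = ΣQ_DR · Δt = 251.1 × 3600 s = 9.040 × 10^5 L.
Over A = 1.44 ha, depth = V / A = 62.8 mm.

d ≈ 62.8 mm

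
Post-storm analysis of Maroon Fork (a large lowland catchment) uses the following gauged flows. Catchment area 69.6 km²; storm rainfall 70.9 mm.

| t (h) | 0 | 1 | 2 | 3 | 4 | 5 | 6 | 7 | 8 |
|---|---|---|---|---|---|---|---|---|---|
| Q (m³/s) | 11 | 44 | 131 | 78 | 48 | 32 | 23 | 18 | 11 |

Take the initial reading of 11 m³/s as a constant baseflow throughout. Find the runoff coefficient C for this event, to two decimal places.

ΣQ_DR = 297.0 m³/s; V = ΣQ_DR·Δt = 1.069 × 10^6 m³.
Runoff depth d = V / A = 15.36 mm.
C = d / P = 15.36 / 70.9 = 0.22.

C ≈ 0.22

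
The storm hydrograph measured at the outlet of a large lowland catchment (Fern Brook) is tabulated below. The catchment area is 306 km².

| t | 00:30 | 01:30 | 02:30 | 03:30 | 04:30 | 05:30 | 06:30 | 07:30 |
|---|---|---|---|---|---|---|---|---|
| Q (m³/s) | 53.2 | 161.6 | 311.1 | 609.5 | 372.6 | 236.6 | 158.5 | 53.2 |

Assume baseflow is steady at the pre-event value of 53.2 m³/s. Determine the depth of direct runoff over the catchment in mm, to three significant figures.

Direct runoff: 0.0, 108.4, 257.9, 556.3, 319.4, 183.4, 105.3, 0.0 m³/s; ΣQ_DR = 1531 m³/s.
V = ΣQ_DR · Δt = 1531 × 3600 s = 5.511 × 10^6 m³.
Over A = 306 km², depth = V / A = 18.0 mm.

d ≈ 18.0 mm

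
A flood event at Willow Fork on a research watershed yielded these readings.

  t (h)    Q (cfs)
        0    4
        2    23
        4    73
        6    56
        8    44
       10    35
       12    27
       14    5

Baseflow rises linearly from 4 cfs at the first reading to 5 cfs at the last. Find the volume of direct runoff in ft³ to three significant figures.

Direct-runoff ordinates (Q − Q_b): 0.00, 18.86, 68.71, 51.57, 39.43, 30.29, 22.14, 0.00 cfs.
ΣQ_DR = 231.0 cfs.
With Δt = 2 h = 7200 s, V = ΣQ_DR · Δt = 231.0 × 7200 = 1.66 × 10^6 ft³.

V ≈ 1.66 × 10^6 ft³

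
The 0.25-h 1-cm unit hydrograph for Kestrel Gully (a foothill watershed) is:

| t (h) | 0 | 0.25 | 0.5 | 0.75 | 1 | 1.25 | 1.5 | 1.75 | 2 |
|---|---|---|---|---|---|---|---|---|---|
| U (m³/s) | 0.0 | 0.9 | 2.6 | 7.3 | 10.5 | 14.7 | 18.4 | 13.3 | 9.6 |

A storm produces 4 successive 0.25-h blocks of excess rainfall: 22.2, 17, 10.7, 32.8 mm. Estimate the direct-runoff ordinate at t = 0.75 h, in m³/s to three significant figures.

Q ≈ 21.6 m³/s

By discrete convolution, Q_j = Σ (P_i / 10 mm) · U_{j−i}.
At t = 0.75 h (j=3): Q = (22.2/10)·7.3 + (17/10)·2.6 + (10.7/10)·0.9 + (32.8/10)·0.0 = 21.6 m³/s.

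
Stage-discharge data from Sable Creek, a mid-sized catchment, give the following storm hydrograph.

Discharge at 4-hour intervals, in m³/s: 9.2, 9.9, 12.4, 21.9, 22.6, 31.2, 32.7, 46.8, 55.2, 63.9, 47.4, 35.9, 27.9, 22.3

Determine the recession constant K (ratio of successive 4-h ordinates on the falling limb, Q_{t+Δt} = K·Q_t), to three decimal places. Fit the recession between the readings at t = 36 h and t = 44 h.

Using the recession-limb readings at t = 36 h and t = 44 h: Q falls from 63.9 to 35.9 m³/s over 2 intervals.
K = (Q₂/Q₁)^(1/2) = (35.9/63.9)^(1/2) = 0.750.

K ≈ 0.750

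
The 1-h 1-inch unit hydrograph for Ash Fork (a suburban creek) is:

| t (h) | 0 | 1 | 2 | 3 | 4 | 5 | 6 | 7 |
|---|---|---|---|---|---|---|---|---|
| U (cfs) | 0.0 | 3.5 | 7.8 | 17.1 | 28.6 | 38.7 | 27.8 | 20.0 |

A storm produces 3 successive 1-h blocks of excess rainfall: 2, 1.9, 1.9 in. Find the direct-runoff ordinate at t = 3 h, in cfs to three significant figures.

By discrete convolution, Q_j = Σ (P_i / 1 in) · U_{j−i}.
At t = 3 h (j=3): Q = (2/1)·17.1 + (1.9/1)·7.8 + (1.9/1)·3.5 = 55.7 cfs.

Q ≈ 55.7 cfs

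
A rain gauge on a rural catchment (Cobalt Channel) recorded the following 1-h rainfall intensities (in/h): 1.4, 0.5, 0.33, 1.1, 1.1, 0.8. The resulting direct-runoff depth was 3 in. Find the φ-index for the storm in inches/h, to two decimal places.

φ ≈ 0.38 in/h

Only the 5 blocks with intensity above φ contribute runoff: 1.4, 0.5, 1.1, 1.1, 0.8 in/h.
Σ(I−φ)·Δt = d  ⇒  (1.4+0.5+1.1+1.1+0.8 − 5φ)·1 = 3
φ = (4.900 − 3/1) / 5 = 0.38 in/h.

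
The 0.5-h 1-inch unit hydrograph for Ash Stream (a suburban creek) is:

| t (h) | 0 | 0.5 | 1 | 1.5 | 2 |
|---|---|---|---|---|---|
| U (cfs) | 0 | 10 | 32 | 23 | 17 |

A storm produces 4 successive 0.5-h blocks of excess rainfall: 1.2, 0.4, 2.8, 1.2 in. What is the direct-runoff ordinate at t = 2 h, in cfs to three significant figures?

By discrete convolution, Q_j = Σ (P_i / 1 in) · U_{j−i}.
At t = 2 h (j=4): Q = (1.2/1)·17 + (0.4/1)·23 + (2.8/1)·32 + (1.2/1)·10 = 131 cfs.

Q ≈ 131 cfs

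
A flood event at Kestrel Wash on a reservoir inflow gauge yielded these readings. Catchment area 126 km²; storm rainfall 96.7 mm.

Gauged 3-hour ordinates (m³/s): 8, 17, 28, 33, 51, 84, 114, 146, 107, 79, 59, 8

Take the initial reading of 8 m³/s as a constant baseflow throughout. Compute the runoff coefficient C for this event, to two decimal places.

ΣQ_DR = 638.0 m³/s; V = ΣQ_DR·Δt = 6.890 × 10^6 m³.
Runoff depth d = V / A = 54.69 mm.
C = d / P = 54.69 / 96.7 = 0.57.

C ≈ 0.57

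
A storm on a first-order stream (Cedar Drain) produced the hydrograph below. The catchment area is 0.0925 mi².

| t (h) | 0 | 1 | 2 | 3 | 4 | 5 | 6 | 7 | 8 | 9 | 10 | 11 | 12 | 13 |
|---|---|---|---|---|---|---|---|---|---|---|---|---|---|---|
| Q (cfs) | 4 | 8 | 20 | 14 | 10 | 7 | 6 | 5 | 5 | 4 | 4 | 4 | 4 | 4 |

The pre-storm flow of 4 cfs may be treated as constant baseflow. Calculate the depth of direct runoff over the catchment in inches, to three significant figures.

Direct runoff: 0.0, 4.0, 16.0, 10.0, 6.0, 3.0, 2.0, 1.0, 1.0, 0.0, 0.0, 0.0, 0.0, 0.0 cfs; ΣQ_DR = 43.00 cfs.
V = ΣQ_DR · Δt = 43.00 × 3600 s = 1.548 × 10^5 ft³.
Over A = 0.0925 mi², depth = V / A = 0.720 in.

d ≈ 0.720 in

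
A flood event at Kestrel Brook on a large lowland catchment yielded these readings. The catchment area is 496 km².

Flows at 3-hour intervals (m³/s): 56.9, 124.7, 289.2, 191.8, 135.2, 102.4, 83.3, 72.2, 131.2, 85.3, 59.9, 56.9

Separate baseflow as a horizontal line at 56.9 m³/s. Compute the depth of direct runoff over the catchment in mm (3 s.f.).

d ≈ 15.4 mm

Direct runoff: 0.0, 67.8, 232.3, 134.9, 78.3, 45.5, 26.4, 15.3, 74.3, 28.4, 3.0, 0.0 m³/s; ΣQ_DR = 706.2 m³/s.
V = ΣQ_DR · Δt = 706.2 × 10800 s = 7.627 × 10^6 m³.
Over A = 496 km², depth = V / A = 15.4 mm.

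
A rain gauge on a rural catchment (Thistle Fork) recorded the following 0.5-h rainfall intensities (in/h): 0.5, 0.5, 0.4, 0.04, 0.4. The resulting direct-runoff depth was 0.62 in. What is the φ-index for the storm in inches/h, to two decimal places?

Only the 4 blocks with intensity above φ contribute runoff: 0.5, 0.5, 0.4, 0.4 in/h.
Σ(I−φ)·Δt = d  ⇒  (0.5+0.5+0.4+0.4 − 4φ)·0.5 = 0.62
φ = (1.800 − 0.62/0.5) / 4 = 0.14 in/h.

φ ≈ 0.14 in/h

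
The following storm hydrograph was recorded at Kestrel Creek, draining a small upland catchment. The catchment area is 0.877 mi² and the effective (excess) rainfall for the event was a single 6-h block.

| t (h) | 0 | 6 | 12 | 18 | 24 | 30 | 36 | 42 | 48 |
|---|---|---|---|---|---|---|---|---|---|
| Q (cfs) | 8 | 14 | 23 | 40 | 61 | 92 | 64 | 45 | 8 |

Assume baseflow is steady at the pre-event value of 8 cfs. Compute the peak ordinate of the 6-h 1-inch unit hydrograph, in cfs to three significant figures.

U_p ≈ 28.0 cfs

Direct runoff: 0.0, 6.0, 15.0, 32.0, 53.0, 84.0, 56.0, 37.0, 0.0 cfs; ΣQ_DR = 283.0 cfs, peak = 84.0 cfs.
Runoff depth d = ΣQ_DR·Δt / A = 283.0 × 21600 / (0.877 mi²) = 3.000 in.
The 1-inch UH is the DRH scaled by (1 in)/d, so U_p = 84.0 × 1/3.000 = 28.0 cfs.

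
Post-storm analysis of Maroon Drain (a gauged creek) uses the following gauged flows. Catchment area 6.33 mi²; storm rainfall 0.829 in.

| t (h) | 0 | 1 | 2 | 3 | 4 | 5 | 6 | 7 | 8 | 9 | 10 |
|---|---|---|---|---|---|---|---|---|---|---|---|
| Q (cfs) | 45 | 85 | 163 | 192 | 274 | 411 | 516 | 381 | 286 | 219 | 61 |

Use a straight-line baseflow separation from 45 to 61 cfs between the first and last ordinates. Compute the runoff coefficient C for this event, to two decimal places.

C ≈ 0.61

ΣQ_DR = 2050 cfs; V = ΣQ_DR·Δt = 7.380 × 10^6 ft³.
Runoff depth d = V / A = 0.5018 in.
C = d / P = 0.5018 / 0.829 = 0.61.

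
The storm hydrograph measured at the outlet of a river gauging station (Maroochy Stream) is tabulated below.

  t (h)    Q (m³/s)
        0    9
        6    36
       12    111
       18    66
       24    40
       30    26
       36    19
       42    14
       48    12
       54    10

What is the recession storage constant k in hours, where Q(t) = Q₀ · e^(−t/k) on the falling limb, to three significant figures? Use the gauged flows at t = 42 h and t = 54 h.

On the falling limb, Q drops from 14 to 10 m³/s between t = 42 h and t = 54 h (Δt = 12 h).
k = −Δt / ln(Q₂/Q₁) = −12 / ln(10/14) = 35.7 h.

k ≈ 35.7 h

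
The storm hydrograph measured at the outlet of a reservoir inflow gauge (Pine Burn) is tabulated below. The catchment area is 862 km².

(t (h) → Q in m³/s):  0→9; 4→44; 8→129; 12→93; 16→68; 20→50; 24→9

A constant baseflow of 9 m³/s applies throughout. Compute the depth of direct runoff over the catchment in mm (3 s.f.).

Direct runoff: 0.0, 35.0, 120.0, 84.0, 59.0, 41.0, 0.0 m³/s; ΣQ_DR = 339.0 m³/s.
V = ΣQ_DR · Δt = 339.0 × 14400 s = 4.882 × 10^6 m³.
Over A = 862 km², depth = V / A = 5.66 mm.

d ≈ 5.66 mm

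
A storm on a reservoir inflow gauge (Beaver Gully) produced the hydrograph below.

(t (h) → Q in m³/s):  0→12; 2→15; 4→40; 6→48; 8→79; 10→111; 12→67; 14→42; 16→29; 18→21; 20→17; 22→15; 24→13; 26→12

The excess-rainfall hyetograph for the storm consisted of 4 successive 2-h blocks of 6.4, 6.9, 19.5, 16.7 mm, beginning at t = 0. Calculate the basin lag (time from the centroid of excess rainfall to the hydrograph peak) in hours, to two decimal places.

t_L ≈ 5.12 h

Centroid of excess rainfall: t_c = Σ P_i·t̄_i / ΣP_i = 4.8788 h (block centres at 1, 3, 5, 7 h).
Hydrograph peak occurs at t = 10 h, so basin lag t_L = 10 − 4.8788 = 5.12 h.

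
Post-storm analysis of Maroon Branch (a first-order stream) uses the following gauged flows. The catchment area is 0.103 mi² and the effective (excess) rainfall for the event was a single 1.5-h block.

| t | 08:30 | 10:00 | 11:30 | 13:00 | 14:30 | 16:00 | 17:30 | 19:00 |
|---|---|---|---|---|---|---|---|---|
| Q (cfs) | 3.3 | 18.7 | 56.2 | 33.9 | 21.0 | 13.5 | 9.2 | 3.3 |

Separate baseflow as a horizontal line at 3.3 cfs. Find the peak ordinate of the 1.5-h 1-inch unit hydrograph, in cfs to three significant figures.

U_p ≈ 17.7 cfs

Direct runoff: 0.0, 15.4, 52.9, 30.6, 17.7, 10.2, 5.9, 0.0 cfs; ΣQ_DR = 132.7 cfs, peak = 52.9 cfs.
Runoff depth d = ΣQ_DR·Δt / A = 132.7 × 5400 / (0.103 mi²) = 2.995 in.
The 1-inch UH is the DRH scaled by (1 in)/d, so U_p = 52.9 × 1/2.995 = 17.7 cfs.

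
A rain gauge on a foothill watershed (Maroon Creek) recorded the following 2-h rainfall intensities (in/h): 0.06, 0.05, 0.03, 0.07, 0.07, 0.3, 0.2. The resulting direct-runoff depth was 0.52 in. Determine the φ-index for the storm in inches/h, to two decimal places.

φ ≈ 0.12 in/h

Only the 2 blocks with intensity above φ contribute runoff: 0.3, 0.2 in/h.
Σ(I−φ)·Δt = d  ⇒  (0.3+0.2 − 2φ)·2 = 0.52
φ = (0.5000 − 0.52/2) / 2 = 0.12 in/h.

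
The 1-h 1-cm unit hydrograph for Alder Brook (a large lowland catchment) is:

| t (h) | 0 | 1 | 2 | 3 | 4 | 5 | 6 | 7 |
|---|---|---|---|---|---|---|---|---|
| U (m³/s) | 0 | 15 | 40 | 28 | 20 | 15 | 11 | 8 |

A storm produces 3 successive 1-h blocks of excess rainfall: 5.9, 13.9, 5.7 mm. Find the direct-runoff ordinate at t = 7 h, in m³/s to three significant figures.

By discrete convolution, Q_j = Σ (P_i / 10 mm) · U_{j−i}.
At t = 7 h (j=7): Q = (5.9/10)·8 + (13.9/10)·11 + (5.7/10)·15 = 28.6 m³/s.

Q ≈ 28.6 m³/s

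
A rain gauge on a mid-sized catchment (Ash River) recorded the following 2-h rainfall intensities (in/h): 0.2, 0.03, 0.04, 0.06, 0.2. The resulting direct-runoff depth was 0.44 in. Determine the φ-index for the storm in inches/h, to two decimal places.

φ ≈ 0.09 in/h

Only the 2 blocks with intensity above φ contribute runoff: 0.2, 0.2 in/h.
Σ(I−φ)·Δt = d  ⇒  (0.2+0.2 − 2φ)·2 = 0.44
φ = (0.4000 − 0.44/2) / 2 = 0.09 in/h.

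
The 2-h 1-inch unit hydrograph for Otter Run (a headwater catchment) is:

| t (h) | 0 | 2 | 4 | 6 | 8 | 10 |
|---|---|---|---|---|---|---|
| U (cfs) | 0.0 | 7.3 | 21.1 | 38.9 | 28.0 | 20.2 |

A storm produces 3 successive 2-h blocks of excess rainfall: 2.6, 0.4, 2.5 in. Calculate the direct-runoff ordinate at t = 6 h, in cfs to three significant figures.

Q ≈ 128 cfs

By discrete convolution, Q_j = Σ (P_i / 1 in) · U_{j−i}.
At t = 6 h (j=3): Q = (2.6/1)·38.9 + (0.4/1)·21.1 + (2.5/1)·7.3 = 128 cfs.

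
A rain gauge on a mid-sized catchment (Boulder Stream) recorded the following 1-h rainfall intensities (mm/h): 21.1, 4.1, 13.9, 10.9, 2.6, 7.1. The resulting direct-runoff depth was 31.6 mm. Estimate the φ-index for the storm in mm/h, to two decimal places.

φ ≈ 5.35 mm/h

Only the 4 blocks with intensity above φ contribute runoff: 21.1, 13.9, 10.9, 7.1 mm/h.
Σ(I−φ)·Δt = d  ⇒  (21.1+13.9+10.9+7.1 − 4φ)·1 = 31.6
φ = (53.00 − 31.6/1) / 4 = 5.35 mm/h.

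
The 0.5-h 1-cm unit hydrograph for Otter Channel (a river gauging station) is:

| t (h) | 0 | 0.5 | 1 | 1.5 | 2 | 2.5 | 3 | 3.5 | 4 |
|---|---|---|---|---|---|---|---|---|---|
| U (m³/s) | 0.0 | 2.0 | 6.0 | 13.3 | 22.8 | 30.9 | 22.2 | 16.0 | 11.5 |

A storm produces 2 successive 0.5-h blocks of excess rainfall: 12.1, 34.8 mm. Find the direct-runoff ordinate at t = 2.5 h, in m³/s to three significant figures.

Q ≈ 117 m³/s

By discrete convolution, Q_j = Σ (P_i / 10 mm) · U_{j−i}.
At t = 2.5 h (j=5): Q = (12.1/10)·30.9 + (34.8/10)·22.8 = 117 m³/s.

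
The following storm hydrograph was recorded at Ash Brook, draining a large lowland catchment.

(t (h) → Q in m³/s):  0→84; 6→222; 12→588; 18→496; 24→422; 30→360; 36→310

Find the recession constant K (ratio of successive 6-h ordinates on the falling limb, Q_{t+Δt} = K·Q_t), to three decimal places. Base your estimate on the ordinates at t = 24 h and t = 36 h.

Using the recession-limb readings at t = 24 h and t = 36 h: Q falls from 422 to 310 m³/s over 2 intervals.
K = (Q₂/Q₁)^(1/2) = (310/422)^(1/2) = 0.857.

K ≈ 0.857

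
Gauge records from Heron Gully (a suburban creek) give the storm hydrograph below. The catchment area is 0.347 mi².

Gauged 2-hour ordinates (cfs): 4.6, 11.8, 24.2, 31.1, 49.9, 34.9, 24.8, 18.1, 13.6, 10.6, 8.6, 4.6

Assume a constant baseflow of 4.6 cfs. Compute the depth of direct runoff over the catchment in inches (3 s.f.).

Direct runoff: 0.0, 7.2, 19.6, 26.5, 45.3, 30.3, 20.2, 13.5, 9.0, 6.0, 4.0, 0.0 cfs; ΣQ_DR = 181.6 cfs.
V = ΣQ_DR · Δt = 181.6 × 7200 s = 1.308 × 10^6 ft³.
Over A = 0.347 mi², depth = V / A = 1.62 in.

d ≈ 1.62 in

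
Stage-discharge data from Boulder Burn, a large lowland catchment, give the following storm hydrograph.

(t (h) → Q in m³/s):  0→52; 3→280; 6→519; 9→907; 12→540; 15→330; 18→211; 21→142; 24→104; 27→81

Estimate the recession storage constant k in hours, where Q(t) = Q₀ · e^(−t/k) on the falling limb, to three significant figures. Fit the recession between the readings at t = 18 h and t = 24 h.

k ≈ 8.48 h

On the falling limb, Q drops from 211 to 104 m³/s between t = 18 h and t = 24 h (Δt = 6 h).
k = −Δt / ln(Q₂/Q₁) = −6 / ln(104/211) = 8.48 h.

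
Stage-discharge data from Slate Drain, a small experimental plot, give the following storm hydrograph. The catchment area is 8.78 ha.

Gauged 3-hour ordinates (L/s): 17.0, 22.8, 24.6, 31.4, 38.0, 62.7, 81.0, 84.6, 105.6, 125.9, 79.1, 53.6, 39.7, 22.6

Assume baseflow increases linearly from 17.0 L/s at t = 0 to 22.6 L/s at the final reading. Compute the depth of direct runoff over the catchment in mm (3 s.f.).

Direct runoff: 0.00, 5.37, 6.74, 13.11, 19.28, 43.55, 61.42, 64.58, 85.15, 105.02, 57.79, 31.86, 17.53, 0.00 L/s; ΣQ_DR = 511.4 L/s.
V = ΣQ_DR · Δt = 511.4 × 10800 s = 5.523 × 10^6 L.
Over A = 8.78 ha, depth = V / A = 62.9 mm.

d ≈ 62.9 mm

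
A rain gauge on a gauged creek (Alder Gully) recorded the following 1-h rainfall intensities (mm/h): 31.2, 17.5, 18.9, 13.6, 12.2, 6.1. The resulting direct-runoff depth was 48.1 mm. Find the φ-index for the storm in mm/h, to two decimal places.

Only the 5 blocks with intensity above φ contribute runoff: 31.2, 17.5, 18.9, 13.6, 12.2 mm/h.
Σ(I−φ)·Δt = d  ⇒  (31.2+17.5+18.9+13.6+12.2 − 5φ)·1 = 48.1
φ = (93.40 − 48.1/1) / 5 = 9.06 mm/h.

φ ≈ 9.06 mm/h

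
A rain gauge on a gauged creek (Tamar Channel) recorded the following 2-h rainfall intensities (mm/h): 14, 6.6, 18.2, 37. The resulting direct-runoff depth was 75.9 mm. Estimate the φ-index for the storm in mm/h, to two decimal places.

φ ≈ 10.42 mm/h

Only the 3 blocks with intensity above φ contribute runoff: 14, 18.2, 37 mm/h.
Σ(I−φ)·Δt = d  ⇒  (14+18.2+37 − 3φ)·2 = 75.9
φ = (69.20 − 75.9/2) / 3 = 10.42 mm/h.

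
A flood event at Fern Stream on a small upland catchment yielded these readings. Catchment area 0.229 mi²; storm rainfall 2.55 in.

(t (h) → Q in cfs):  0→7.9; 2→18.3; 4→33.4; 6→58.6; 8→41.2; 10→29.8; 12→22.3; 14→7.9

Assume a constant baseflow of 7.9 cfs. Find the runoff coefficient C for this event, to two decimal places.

C ≈ 0.83

ΣQ_DR = 156.2 cfs; V = ΣQ_DR·Δt = 1.125 × 10^6 ft³.
Runoff depth d = V / A = 2.114 in.
C = d / P = 2.114 / 2.55 = 0.83.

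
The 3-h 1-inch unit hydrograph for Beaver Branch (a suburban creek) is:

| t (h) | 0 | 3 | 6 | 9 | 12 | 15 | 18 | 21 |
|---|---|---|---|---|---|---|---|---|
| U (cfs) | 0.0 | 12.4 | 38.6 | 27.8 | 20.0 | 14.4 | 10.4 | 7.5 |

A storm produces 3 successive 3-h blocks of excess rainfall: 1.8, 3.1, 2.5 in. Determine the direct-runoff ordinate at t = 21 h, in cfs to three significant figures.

By discrete convolution, Q_j = Σ (P_i / 1 in) · U_{j−i}.
At t = 21 h (j=7): Q = (1.8/1)·7.5 + (3.1/1)·10.4 + (2.5/1)·14.4 = 81.7 cfs.

Q ≈ 81.7 cfs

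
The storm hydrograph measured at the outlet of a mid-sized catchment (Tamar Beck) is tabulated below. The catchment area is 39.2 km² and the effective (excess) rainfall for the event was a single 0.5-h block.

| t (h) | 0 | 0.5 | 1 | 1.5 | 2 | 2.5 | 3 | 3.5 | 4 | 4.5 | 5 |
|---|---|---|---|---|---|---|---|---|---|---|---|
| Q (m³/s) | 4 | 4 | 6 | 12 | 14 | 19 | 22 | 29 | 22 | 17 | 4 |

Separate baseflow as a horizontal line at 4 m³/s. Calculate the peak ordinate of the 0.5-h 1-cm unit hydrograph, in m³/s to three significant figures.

U_p ≈ 49.9 m³/s

Direct runoff: 0.0, 0.0, 2.0, 8.0, 10.0, 15.0, 18.0, 25.0, 18.0, 13.0, 0.0 m³/s; ΣQ_DR = 109.0 m³/s, peak = 25.0 m³/s.
Runoff depth d = ΣQ_DR·Δt / A = 109.0 × 1800 / (39.2 km²) = 5.005 mm.
The 1-cm UH is the DRH scaled by (10 mm)/d, so U_p = 25.0 × 10/5.005 = 49.9 m³/s.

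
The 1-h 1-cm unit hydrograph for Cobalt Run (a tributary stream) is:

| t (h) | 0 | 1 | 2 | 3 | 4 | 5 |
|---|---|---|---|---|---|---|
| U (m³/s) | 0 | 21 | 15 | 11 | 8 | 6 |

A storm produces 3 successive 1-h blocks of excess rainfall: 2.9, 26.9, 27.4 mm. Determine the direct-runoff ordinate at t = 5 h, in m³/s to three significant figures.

By discrete convolution, Q_j = Σ (P_i / 10 mm) · U_{j−i}.
At t = 5 h (j=5): Q = (2.9/10)·6 + (26.9/10)·8 + (27.4/10)·11 = 53.4 m³/s.

Q ≈ 53.4 m³/s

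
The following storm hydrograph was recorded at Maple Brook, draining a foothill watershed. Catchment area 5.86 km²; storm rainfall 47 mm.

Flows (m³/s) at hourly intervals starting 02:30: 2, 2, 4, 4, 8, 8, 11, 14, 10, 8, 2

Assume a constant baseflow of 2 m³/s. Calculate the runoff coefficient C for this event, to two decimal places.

C ≈ 0.67

ΣQ_DR = 51.00 m³/s; V = ΣQ_DR·Δt = 1.836 × 10^5 m³.
Runoff depth d = V / A = 31.33 mm.
C = d / P = 31.33 / 47 = 0.67.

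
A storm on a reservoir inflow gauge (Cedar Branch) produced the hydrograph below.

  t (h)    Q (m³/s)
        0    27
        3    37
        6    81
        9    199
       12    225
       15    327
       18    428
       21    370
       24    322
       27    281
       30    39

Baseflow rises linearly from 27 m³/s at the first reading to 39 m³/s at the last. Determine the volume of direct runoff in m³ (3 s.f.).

Direct-runoff ordinates (Q − Q_b): 0.00, 8.80, 51.60, 168.40, 193.20, 294.00, 393.80, 334.60, 285.40, 243.20, 0.00 m³/s.
ΣQ_DR = 1973 m³/s.
With Δt = 3 h = 10800 s, V = ΣQ_DR · Δt = 1973 × 10800 = 2.13 × 10^7 m³.

V ≈ 2.13 × 10^7 m³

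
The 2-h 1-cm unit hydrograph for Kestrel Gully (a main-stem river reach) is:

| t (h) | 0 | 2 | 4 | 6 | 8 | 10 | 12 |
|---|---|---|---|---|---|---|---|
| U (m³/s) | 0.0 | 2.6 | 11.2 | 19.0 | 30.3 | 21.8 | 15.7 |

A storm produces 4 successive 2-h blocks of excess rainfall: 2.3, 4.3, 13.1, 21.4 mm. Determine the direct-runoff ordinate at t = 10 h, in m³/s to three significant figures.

By discrete convolution, Q_j = Σ (P_i / 10 mm) · U_{j−i}.
At t = 10 h (j=5): Q = (2.3/10)·21.8 + (4.3/10)·30.3 + (13.1/10)·19.0 + (21.4/10)·11.2 = 66.9 m³/s.

Q ≈ 66.9 m³/s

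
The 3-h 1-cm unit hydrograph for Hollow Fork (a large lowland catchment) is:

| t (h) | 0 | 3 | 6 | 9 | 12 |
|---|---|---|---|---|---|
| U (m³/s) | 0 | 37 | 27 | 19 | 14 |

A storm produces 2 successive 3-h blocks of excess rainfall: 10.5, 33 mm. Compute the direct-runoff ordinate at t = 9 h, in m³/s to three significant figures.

Q ≈ 109 m³/s

By discrete convolution, Q_j = Σ (P_i / 10 mm) · U_{j−i}.
At t = 9 h (j=3): Q = (10.5/10)·19 + (33/10)·27 = 109 m³/s.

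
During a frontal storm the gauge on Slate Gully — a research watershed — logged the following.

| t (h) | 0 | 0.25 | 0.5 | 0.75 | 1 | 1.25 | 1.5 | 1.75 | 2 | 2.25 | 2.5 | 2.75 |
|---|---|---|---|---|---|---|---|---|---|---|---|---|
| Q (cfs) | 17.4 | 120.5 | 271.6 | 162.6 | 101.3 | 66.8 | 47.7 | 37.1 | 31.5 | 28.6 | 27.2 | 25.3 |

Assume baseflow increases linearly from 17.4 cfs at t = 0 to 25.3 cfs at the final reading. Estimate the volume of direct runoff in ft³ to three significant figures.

V ≈ 6.13 × 10^5 ft³

Direct-runoff ordinates (Q − Q_b): 0.00, 102.38, 252.76, 143.05, 81.03, 45.81, 25.99, 14.67, 8.35, 4.74, 2.62, 0.00 cfs.
ΣQ_DR = 681.4 cfs.
With Δt = 0.25 h = 900 s, V = ΣQ_DR · Δt = 681.4 × 900 = 6.13 × 10^5 ft³.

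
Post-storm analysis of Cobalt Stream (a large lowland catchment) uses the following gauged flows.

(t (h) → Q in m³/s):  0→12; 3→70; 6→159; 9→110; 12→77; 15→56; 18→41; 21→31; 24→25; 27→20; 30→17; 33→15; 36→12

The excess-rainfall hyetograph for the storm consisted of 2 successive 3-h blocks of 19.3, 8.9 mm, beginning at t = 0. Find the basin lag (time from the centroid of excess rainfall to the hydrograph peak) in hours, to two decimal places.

Centroid of excess rainfall: t_c = Σ P_i·t̄_i / ΣP_i = 2.4468 h (block centres at 1.5, 4.5 h).
Hydrograph peak occurs at t = 6 h, so basin lag t_L = 6 − 2.4468 = 3.55 h.

t_L ≈ 3.55 h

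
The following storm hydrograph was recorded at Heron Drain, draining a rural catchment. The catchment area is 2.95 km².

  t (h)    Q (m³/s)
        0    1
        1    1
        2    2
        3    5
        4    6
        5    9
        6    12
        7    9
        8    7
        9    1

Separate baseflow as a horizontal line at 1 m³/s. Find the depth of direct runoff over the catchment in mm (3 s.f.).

Direct runoff: 0.0, 0.0, 1.0, 4.0, 5.0, 8.0, 11.0, 8.0, 6.0, 0.0 m³/s; ΣQ_DR = 43.00 m³/s.
V = ΣQ_DR · Δt = 43.00 × 3600 s = 1.548 × 10^5 m³.
Over A = 2.95 km², depth = V / A = 52.5 mm.

d ≈ 52.5 mm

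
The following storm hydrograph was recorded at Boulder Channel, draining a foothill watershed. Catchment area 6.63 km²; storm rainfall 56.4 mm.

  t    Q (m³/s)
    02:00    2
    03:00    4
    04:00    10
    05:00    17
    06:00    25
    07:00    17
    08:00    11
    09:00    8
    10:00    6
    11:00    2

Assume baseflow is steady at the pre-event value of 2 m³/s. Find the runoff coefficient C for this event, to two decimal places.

C ≈ 0.79

ΣQ_DR = 82.00 m³/s; V = ΣQ_DR·Δt = 2.952 × 10^5 m³.
Runoff depth d = V / A = 44.52 mm.
C = d / P = 44.52 / 56.4 = 0.79.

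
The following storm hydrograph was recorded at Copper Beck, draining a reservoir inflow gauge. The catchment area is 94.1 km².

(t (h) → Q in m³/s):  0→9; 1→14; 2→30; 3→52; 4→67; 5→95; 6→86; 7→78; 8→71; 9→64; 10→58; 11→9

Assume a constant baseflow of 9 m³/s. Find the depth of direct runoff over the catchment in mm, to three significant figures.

d ≈ 20.1 mm

Direct runoff: 0.0, 5.0, 21.0, 43.0, 58.0, 86.0, 77.0, 69.0, 62.0, 55.0, 49.0, 0.0 m³/s; ΣQ_DR = 525.0 m³/s.
V = ΣQ_DR · Δt = 525.0 × 3600 s = 1.890 × 10^6 m³.
Over A = 94.1 km², depth = V / A = 20.1 mm.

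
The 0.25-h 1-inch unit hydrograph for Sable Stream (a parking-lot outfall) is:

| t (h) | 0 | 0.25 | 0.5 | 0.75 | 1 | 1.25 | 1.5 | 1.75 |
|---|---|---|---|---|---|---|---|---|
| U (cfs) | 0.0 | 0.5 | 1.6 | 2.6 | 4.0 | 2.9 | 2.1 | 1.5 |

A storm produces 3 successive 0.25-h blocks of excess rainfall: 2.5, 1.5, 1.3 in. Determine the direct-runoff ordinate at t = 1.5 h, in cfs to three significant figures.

By discrete convolution, Q_j = Σ (P_i / 1 in) · U_{j−i}.
At t = 1.5 h (j=6): Q = (2.5/1)·2.1 + (1.5/1)·2.9 + (1.3/1)·4.0 = 14.8 cfs.

Q ≈ 14.8 cfs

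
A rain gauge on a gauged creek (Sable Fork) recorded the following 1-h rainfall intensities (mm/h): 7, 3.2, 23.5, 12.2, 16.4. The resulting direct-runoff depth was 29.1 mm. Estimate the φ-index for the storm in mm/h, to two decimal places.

φ ≈ 7.67 mm/h

Only the 3 blocks with intensity above φ contribute runoff: 23.5, 12.2, 16.4 mm/h.
Σ(I−φ)·Δt = d  ⇒  (23.5+12.2+16.4 − 3φ)·1 = 29.1
φ = (52.10 − 29.1/1) / 3 = 7.67 mm/h.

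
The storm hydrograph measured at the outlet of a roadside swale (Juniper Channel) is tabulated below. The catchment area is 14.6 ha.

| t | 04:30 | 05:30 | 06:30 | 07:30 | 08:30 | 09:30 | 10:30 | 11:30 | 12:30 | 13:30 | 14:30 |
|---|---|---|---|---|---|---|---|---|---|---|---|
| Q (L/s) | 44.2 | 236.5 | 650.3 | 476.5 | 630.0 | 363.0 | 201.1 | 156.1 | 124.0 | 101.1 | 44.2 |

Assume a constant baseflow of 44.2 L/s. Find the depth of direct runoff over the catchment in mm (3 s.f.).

Direct runoff: 0.0, 192.3, 606.1, 432.3, 585.8, 318.8, 156.9, 111.9, 79.8, 56.9, 0.0 L/s; ΣQ_DR = 2541 L/s.
V = ΣQ_DR · Δt = 2541 × 3600 s = 9.147 × 10^6 L.
Over A = 14.6 ha, depth = V / A = 62.6 mm.

d ≈ 62.6 mm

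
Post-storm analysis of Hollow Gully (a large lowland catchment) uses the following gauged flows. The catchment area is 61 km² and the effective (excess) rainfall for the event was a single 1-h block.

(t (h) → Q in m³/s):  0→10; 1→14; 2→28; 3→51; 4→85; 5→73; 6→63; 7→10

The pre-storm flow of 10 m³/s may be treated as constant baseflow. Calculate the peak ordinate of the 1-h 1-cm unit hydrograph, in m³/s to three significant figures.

U_p ≈ 50.0 m³/s

Direct runoff: 0.0, 4.0, 18.0, 41.0, 75.0, 63.0, 53.0, 0.0 m³/s; ΣQ_DR = 254.0 m³/s, peak = 75.0 m³/s.
Runoff depth d = ΣQ_DR·Δt / A = 254.0 × 3600 / (61 km²) = 14.99 mm.
The 1-cm UH is the DRH scaled by (10 mm)/d, so U_p = 75.0 × 10/14.99 = 50.0 m³/s.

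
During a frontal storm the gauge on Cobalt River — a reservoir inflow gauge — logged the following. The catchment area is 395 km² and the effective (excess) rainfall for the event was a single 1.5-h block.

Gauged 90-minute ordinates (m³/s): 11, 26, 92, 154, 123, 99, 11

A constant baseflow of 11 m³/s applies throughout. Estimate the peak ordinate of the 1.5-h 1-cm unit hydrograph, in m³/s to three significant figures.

U_p ≈ 238 m³/s

Direct runoff: 0.0, 15.0, 81.0, 143.0, 112.0, 88.0, 0.0 m³/s; ΣQ_DR = 439.0 m³/s, peak = 143.0 m³/s.
Runoff depth d = ΣQ_DR·Δt / A = 439.0 × 5400 / (395 km²) = 6.002 mm.
The 1-cm UH is the DRH scaled by (10 mm)/d, so U_p = 143.0 × 10/6.002 = 238 m³/s.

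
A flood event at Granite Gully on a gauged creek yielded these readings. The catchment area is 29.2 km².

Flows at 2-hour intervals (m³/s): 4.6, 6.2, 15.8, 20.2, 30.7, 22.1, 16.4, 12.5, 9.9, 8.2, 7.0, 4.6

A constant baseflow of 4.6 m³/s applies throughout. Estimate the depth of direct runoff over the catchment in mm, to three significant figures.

Direct runoff: 0.0, 1.6, 11.2, 15.6, 26.1, 17.5, 11.8, 7.9, 5.3, 3.6, 2.4, 0.0 m³/s; ΣQ_DR = 103.0 m³/s.
V = ΣQ_DR · Δt = 103.0 × 7200 s = 7.416 × 10^5 m³.
Over A = 29.2 km², depth = V / A = 25.4 mm.

d ≈ 25.4 mm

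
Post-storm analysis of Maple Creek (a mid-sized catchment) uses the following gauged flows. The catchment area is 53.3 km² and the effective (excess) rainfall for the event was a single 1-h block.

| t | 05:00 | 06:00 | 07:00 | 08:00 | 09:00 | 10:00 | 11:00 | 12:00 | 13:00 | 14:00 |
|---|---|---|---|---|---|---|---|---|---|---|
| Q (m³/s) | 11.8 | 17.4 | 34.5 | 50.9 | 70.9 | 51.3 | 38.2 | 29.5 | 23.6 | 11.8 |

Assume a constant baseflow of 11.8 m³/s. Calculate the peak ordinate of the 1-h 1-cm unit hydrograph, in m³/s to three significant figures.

U_p ≈ 39.4 m³/s

Direct runoff: 0.0, 5.6, 22.7, 39.1, 59.1, 39.5, 26.4, 17.7, 11.8, 0.0 m³/s; ΣQ_DR = 221.9 m³/s, peak = 59.1 m³/s.
Runoff depth d = ΣQ_DR·Δt / A = 221.9 × 3600 / (53.3 km²) = 14.99 mm.
The 1-cm UH is the DRH scaled by (10 mm)/d, so U_p = 59.1 × 10/14.99 = 39.4 m³/s.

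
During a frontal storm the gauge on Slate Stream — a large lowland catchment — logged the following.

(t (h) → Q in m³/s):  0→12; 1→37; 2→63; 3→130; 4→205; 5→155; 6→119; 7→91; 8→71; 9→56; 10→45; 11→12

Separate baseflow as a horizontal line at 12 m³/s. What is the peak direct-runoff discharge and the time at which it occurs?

Subtracting baseflow gives direct-runoff ordinates: 0.0, 25.0, 51.0, 118.0, 193.0, 143.0, 107.0, 79.0, 59.0, 44.0, 33.0, 0.0 m³/s.
The maximum is 193.0 m³/s, occurring at the reading for t = 4 h.

Q_p = 193.0 m³/s at t = 4 h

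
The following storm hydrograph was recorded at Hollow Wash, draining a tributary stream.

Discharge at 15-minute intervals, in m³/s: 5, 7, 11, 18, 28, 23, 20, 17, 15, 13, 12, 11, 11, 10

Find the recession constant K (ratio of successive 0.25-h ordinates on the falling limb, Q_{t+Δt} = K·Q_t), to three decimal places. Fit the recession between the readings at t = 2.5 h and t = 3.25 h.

Using the recession-limb readings at t = 2.5 h and t = 3.25 h: Q falls from 12 to 10 m³/s over 3 intervals.
K = (Q₂/Q₁)^(1/3) = (10/12)^(1/3) = 0.941.

K ≈ 0.941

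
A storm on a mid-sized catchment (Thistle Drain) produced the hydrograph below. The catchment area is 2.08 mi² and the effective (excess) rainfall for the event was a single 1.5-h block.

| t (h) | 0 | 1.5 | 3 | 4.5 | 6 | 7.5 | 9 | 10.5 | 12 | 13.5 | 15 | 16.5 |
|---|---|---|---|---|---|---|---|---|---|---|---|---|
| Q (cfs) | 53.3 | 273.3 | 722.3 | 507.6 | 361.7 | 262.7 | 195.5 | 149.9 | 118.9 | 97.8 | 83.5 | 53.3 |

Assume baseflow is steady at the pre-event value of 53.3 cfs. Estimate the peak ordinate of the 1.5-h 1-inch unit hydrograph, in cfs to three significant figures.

U_p ≈ 267 cfs

Direct runoff: 0.0, 220.0, 669.0, 454.3, 308.4, 209.4, 142.2, 96.6, 65.6, 44.5, 30.2, 0.0 cfs; ΣQ_DR = 2240 cfs, peak = 669.0 cfs.
Runoff depth d = ΣQ_DR·Δt / A = 2240 × 5400 / (2.08 mi²) = 2.503 in.
The 1-inch UH is the DRH scaled by (1 in)/d, so U_p = 669.0 × 1/2.503 = 267 cfs.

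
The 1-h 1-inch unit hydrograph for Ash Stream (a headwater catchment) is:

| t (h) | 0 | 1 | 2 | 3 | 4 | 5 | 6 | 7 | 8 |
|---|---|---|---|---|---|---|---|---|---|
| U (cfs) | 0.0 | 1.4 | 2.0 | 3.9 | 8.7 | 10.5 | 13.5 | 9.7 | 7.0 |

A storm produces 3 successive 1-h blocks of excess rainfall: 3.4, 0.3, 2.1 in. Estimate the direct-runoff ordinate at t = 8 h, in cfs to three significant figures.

By discrete convolution, Q_j = Σ (P_i / 1 in) · U_{j−i}.
At t = 8 h (j=8): Q = (3.4/1)·7.0 + (0.3/1)·9.7 + (2.1/1)·13.5 = 55.1 cfs.

Q ≈ 55.1 cfs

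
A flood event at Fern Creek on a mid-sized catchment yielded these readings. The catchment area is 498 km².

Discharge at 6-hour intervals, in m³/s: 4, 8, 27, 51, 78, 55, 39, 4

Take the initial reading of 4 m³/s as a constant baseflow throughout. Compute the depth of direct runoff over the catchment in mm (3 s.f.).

Direct runoff: 0.0, 4.0, 23.0, 47.0, 74.0, 51.0, 35.0, 0.0 m³/s; ΣQ_DR = 234.0 m³/s.
V = ΣQ_DR · Δt = 234.0 × 21600 s = 5.054 × 10^6 m³.
Over A = 498 km², depth = V / A = 10.1 mm.

d ≈ 10.1 mm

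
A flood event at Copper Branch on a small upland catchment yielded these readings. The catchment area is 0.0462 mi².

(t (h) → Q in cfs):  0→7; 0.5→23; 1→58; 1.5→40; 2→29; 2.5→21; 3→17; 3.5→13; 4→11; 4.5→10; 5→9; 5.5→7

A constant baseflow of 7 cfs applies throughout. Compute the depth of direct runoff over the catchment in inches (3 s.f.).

Direct runoff: 0.0, 16.0, 51.0, 33.0, 22.0, 14.0, 10.0, 6.0, 4.0, 3.0, 2.0, 0.0 cfs; ΣQ_DR = 161.0 cfs.
V = ΣQ_DR · Δt = 161.0 × 1800 s = 2.898 × 10^5 ft³.
Over A = 0.0462 mi², depth = V / A = 2.70 in.

d ≈ 2.70 in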